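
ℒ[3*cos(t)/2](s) 3*s/(2*(s^2 + 1))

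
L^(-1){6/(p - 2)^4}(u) u^3 * exp(2 * u)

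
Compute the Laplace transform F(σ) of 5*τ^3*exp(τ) 30/(σ - 1) ^4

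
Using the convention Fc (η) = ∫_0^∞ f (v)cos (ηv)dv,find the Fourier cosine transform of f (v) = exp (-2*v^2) sqrt (2)*sqrt (pi)*exp (-η^2/8)/4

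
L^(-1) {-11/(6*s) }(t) -11/6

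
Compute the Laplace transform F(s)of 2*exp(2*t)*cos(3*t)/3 2*(s - 2)/(3*((s - 2)^2 + 9))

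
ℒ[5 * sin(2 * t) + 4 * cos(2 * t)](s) 10/(s^2 + 4) + 4 * s/(s^2 + 4)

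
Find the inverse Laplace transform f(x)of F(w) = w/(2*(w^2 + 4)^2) x*sin(2*x)/8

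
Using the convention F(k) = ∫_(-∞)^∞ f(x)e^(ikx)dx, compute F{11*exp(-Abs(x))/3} 22/(3*(k^2 + 1))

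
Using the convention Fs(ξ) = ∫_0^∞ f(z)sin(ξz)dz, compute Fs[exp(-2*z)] ξ/(ξ^2 + 4)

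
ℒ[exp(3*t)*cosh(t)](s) (s - 3)/((s - 3)^2 - 1)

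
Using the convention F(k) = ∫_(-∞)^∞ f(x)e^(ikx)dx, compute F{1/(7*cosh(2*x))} pi/(14*cosh(pi*k/4))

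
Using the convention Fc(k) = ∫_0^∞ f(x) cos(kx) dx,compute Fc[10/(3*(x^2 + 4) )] 5*pi*exp(-2*k) /6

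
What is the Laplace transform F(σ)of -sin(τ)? -1/(σ^2 + 1)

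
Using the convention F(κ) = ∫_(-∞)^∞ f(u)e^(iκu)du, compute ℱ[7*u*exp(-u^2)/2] 7*I*sqrt(pi)*κ*exp(-κ^2/4)/4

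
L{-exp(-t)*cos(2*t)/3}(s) (-s - 1)/(3*((s + 1)^2 + 4))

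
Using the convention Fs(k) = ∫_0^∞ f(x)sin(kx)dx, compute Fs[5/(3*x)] 5*pi/6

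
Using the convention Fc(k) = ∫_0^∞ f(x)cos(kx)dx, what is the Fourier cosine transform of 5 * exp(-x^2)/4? 5 * sqrt(pi) * exp(-k^2/4)/8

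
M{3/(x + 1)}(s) 3*pi*csc(pi*s)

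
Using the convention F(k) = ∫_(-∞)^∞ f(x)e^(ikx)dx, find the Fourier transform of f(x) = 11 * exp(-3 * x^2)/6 11 * sqrt(3) * sqrt(pi) * exp(-k^2/12)/18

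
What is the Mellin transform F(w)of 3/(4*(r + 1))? 3*pi*csc(pi*w)/4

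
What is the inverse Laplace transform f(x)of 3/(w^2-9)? sinh(3 * x)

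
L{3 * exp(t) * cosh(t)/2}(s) 3 * (s - 1)/(2 * s * (s - 2))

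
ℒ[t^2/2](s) s^(-3)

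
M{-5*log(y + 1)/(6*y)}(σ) 5*pi*csc(pi*σ)/(6*(σ - 1))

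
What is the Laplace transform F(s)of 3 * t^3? 18/s^4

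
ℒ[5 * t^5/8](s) 75/s^6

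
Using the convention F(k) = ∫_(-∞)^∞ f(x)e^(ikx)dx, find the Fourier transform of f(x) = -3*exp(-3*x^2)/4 -sqrt(3)*sqrt(pi)*exp(-k^2/12)/4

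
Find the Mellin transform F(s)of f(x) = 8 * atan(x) -4 * pi * sec(pi * s/2)/s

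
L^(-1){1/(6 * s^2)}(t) t/6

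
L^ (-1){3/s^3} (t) 3*t^2/2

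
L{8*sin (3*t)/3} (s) 8/ (s^2 + 9)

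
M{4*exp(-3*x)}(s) 4*gamma(s)/3^s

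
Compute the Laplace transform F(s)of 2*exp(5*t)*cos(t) 2*(s - 5)/((s - 5)^2 + 1)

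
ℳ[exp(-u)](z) gamma(z)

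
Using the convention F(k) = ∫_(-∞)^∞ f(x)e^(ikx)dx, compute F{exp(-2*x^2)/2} sqrt(2)*sqrt(pi)*exp(-k^2/8)/4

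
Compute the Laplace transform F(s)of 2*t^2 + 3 3/s + 4/s^3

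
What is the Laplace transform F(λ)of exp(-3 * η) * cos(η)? (λ + 3)/((λ + 3)^2 + 1)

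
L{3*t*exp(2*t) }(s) 3/(s - 2) ^2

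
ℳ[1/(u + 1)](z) pi * csc(pi * z)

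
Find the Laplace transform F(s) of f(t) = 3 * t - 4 3/s^2 - 4/s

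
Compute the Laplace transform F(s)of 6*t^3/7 36/(7*s^4)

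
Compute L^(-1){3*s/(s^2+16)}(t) 3*cos(4*t)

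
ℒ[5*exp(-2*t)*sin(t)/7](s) 5/(7*((s + 2)^2 + 1))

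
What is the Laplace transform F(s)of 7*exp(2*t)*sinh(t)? 7/((s - 2)^2 - 1)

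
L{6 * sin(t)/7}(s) 6/(7 * (s^2 + 1))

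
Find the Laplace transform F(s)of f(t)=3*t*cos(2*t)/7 3*(s^2 - 4)/(7*(s^2 + 4)^2)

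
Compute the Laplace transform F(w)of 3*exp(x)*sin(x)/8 3/(8*((w - 1)^2 + 1))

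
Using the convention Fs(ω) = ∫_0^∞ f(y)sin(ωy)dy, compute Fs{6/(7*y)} 3*pi/7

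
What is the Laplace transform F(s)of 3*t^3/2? 9/s^4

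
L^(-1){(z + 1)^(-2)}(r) r * exp(-r)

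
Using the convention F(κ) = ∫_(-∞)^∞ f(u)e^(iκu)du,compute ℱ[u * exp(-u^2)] I * sqrt(pi) * κ * exp(-κ^2/4)/2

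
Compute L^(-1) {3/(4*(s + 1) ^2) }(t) 3*t*exp(-t) /4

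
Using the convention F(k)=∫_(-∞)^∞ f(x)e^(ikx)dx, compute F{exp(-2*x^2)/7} sqrt(2)*sqrt(pi)*exp(-k^2/8)/14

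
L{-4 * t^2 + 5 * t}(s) 5/s^2-8/s^3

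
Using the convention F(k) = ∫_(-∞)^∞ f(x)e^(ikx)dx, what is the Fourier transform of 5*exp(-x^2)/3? 5*sqrt(pi)*exp(-k^2/4)/3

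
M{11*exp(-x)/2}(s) 11*gamma(s)/2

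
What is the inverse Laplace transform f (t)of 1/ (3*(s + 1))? exp (-t)/3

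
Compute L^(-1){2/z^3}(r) r^2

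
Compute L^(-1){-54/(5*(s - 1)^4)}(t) -9*t^3*exp(t)/5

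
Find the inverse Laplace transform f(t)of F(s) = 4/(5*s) 4/5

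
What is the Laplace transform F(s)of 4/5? 4/(5*s)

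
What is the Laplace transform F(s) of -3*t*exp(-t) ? -3/(s + 1) ^2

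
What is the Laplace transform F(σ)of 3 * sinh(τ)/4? 3/(4 * (σ^2-1))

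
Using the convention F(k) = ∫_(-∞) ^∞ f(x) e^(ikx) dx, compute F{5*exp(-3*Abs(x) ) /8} 15/(4*(k^2 + 9) ) 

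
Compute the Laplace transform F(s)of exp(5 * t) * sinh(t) 1/((s - 5)^2 - 1)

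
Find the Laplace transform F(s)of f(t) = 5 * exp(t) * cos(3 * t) 5 * (s - 1)/((s - 1)^2 + 9)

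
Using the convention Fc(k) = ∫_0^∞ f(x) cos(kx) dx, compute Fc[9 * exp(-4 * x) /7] 36/(7 * (k^2+16) ) 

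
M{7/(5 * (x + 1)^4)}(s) 7 * gamma(s) * gamma(4 - s)/30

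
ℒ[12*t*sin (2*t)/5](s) 48*s/ (5*(s^2 + 4)^2)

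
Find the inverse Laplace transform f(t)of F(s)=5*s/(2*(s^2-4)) 5*cosh(2*t)/2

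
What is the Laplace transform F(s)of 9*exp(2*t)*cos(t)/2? 9*(s - 2)/(2*((s - 2)^2 + 1))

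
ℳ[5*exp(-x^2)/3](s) 5*gamma(s/2)/6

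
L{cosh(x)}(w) w/(w^2 - 1)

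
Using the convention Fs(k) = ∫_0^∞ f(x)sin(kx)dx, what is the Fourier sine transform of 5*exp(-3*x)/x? 5*atan(k/3)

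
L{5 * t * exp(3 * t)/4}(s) 5/(4 * (s - 3)^2)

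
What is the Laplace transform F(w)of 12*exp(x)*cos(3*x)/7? 12*(w - 1)/(7*((w - 1)^2 + 9))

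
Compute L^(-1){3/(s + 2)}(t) 3*exp(-2*t)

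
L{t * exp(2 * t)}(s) (s - 2)^(-2)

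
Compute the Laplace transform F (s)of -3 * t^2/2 -3/s^3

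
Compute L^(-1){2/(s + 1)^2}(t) 2*t*exp(-t)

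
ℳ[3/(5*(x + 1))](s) 3*pi*csc(pi*s)/5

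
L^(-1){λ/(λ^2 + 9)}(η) cos(3 * η)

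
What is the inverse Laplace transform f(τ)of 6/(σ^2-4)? 3 * sinh(2 * τ)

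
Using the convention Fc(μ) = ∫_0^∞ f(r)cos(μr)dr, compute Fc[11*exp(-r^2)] 11*sqrt(pi)*exp(-μ^2/4)/2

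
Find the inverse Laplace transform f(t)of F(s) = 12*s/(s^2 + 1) 12*cos(t)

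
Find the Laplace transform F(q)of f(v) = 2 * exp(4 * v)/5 2/(5 * (q - 4))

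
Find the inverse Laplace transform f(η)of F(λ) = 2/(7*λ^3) η^2/7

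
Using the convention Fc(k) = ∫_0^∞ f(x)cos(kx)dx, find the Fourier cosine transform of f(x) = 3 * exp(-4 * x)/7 12/(7 * (k^2+16))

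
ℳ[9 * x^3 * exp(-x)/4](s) 9 * gamma(s + 3)/4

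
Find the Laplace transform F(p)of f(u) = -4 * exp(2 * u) -4/(p - 2)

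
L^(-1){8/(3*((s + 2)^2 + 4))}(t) 4*exp(-2*t)*sin(2*t)/3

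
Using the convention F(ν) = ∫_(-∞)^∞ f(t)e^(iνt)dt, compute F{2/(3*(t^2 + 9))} 2*pi*exp(-3*Abs(ν))/9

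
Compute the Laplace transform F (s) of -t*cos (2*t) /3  (4 - s^2) / (3*(s^2 + 4) ^2) 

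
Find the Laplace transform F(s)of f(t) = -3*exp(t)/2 -3/(2*s - 2)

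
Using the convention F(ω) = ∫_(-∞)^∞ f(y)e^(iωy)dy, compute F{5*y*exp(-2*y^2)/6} 5*sqrt(2)*I*sqrt(pi)*ω*exp(-ω^2/8)/48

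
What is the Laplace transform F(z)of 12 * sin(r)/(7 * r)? 12 * atan(1/z)/7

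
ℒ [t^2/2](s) s^(-3)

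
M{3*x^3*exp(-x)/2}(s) 3*gamma(s + 3)/2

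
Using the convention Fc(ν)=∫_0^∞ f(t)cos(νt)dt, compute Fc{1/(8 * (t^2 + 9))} pi * exp(-3 * ν)/48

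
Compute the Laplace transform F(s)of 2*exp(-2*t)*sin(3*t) 6/((s + 2)^2 + 9)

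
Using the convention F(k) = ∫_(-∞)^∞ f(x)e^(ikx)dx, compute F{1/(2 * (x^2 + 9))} pi * exp(-3 * Abs(k))/6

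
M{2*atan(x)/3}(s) -pi*sec(pi*s/2)/(3*s)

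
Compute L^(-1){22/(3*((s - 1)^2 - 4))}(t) 11*exp(t)*sinh(2*t)/3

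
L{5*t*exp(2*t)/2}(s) 5/(2*(s - 2)^2)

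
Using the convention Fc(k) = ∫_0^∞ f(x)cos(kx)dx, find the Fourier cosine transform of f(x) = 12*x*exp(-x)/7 12*(1 - k^2)/(7*(k^2 + 1)^2)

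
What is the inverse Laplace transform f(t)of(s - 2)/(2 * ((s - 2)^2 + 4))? exp(2 * t) * cos(2 * t)/2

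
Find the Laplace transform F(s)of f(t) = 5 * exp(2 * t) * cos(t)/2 5 * (s - 2)/(2 * ((s - 2)^2 + 1))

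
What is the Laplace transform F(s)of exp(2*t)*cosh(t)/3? (s - 2)/(3*((s - 2)^2 - 1))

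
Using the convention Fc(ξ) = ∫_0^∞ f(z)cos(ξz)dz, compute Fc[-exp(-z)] -1/(ξ^2 + 1)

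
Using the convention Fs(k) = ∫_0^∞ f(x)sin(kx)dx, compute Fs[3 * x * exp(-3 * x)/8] 9 * k/(4 * (k^2 + 9)^2)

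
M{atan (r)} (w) -pi * sec (pi * w/2)/ (2 * w)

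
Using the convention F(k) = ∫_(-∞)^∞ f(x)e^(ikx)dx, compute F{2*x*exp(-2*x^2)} sqrt(2)*I*sqrt(pi)*k*exp(-k^2/8)/4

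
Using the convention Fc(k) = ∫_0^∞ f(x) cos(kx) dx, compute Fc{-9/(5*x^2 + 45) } -3*pi*exp(-3*k) /10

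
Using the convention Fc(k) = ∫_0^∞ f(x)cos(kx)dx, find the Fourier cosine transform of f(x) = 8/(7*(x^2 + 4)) 2*pi*exp(-2*k)/7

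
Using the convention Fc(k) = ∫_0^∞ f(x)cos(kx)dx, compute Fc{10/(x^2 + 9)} 5 * pi * exp(-3 * k)/3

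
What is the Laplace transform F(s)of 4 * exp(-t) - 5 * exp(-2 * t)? 4/(s + 1) - 5/(s + 2)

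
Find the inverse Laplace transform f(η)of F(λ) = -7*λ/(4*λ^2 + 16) -7*cos(2*η)/4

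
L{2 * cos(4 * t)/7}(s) 2 * s/(7 * (s^2 + 16))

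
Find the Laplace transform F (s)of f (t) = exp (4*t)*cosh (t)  (s - 4)/ ( (s - 4)^2 - 1)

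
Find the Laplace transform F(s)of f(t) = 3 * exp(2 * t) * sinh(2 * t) 6/(s * (s - 4))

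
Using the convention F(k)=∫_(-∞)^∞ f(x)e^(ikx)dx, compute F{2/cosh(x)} 2 * pi/cosh(pi * k/2)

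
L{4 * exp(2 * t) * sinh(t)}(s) 4/((s - 2)^2 - 1)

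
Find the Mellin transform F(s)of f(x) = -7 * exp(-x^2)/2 -7 * gamma(s/2)/4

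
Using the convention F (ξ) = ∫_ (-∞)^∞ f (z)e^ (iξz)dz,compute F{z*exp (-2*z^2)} sqrt (2)*I*sqrt (pi)*ξ*exp (-ξ^2/8)/8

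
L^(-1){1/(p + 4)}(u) exp(-4*u)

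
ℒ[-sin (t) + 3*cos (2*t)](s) 3*s/ (s^2 + 4) - 1/ (s^2 + 1)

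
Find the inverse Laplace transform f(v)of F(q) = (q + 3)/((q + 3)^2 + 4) exp(-3 * v) * cos(2 * v)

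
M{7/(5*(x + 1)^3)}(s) 7*pi*(s - 2)*(s - 1)/(10*sin(pi*s))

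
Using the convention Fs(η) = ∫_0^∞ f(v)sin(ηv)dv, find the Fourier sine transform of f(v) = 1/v pi/2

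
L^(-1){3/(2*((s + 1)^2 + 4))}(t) 3*exp(-t)*sin(2*t)/4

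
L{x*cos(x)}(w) (w^2 - 1)/(w^2 + 1)^2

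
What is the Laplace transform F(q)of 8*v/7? 8/(7*q^2)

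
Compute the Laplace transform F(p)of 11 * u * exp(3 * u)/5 11/(5 * (p - 3)^2)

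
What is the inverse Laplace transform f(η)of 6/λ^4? η^3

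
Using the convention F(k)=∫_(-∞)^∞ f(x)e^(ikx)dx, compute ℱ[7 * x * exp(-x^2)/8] 7 * I * sqrt(pi) * k * exp(-k^2/4)/16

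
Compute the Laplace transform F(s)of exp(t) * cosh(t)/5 (s - 1)/(5 * s * (s - 2))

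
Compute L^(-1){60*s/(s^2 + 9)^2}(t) 10*t*sin(3*t)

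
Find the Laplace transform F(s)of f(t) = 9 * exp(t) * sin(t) 9/((s - 1)^2+1)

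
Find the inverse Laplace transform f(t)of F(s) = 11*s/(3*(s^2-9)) 11*cosh(3*t)/3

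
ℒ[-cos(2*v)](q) -q/(q^2+4) 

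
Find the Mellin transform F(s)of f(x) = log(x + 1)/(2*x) -pi*csc(pi*s)/(2*s - 2)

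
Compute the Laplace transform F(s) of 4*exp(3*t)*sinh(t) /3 4/(3*((s - 3) ^2 - 1) ) 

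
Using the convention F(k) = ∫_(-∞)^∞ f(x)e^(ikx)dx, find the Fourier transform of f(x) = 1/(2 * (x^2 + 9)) pi * exp(-3 * Abs(k))/6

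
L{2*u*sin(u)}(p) 4*p/(p^2 + 1)^2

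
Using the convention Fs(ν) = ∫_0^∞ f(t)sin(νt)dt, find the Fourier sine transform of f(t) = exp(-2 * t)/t atan(ν/2)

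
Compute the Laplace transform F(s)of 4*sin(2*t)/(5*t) 4*atan(2/s)/5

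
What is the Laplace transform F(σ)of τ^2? 2/σ^3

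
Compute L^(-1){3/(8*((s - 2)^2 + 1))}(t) 3*exp(2*t)*sin(t)/8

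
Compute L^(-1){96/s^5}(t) 4*t^4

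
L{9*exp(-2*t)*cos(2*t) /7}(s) 9*(s + 2) /(7*((s + 2) ^2 + 4) ) 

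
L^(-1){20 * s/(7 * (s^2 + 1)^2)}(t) 10 * t * sin(t)/7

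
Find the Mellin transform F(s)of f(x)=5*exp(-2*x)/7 5*gamma(s)/(7*2^s)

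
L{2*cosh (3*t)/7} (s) 2*s/ (7*(s^2-9))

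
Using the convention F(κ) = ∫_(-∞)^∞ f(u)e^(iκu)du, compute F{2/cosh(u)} 2*pi/cosh(pi*κ/2)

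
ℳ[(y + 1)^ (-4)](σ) gamma (σ)*gamma (4 - σ)/6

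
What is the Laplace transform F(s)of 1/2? 1/(2*s)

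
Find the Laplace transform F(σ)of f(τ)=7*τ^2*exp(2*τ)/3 14/(3*(σ - 2)^3)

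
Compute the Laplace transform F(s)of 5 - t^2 5/s - 2/s^3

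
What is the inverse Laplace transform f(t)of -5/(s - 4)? -5*exp(4*t)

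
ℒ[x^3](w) 6/w^4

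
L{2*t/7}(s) 2/(7*s^2)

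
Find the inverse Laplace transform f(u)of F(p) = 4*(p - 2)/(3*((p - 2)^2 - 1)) 4*exp(2*u)*cosh(u)/3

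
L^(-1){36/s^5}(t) 3*t^4/2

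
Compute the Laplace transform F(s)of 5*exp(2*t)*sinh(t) 5/((s - 2)^2 - 1)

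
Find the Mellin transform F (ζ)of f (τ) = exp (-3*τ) gamma (ζ)/3^ζ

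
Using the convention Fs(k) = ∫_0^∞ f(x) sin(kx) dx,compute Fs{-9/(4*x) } -9*pi/8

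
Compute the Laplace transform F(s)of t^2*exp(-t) 2/(s + 1)^3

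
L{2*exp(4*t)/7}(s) 2/(7*(s - 4))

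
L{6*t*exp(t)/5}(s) 6/(5*(s - 1)^2)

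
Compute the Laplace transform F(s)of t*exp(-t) (s + 1)^(-2)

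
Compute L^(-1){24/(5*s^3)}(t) 12*t^2/5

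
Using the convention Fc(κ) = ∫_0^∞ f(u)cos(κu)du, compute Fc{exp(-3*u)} 3/(κ^2 + 9)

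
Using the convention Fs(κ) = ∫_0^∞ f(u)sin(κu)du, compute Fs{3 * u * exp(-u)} 6 * κ/(κ^2 + 1)^2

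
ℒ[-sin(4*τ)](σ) -4/(σ^2 + 16)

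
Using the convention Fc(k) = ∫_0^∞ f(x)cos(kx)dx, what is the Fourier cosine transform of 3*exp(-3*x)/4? 9/(4*(k^2+9))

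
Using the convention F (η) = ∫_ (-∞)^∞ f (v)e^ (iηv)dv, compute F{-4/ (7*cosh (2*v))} -2*pi/ (7*cosh (pi*η/4))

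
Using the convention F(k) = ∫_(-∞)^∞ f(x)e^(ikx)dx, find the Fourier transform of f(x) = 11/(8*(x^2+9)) 11*pi*exp(-3*Abs(k))/24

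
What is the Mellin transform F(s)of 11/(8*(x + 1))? 11*pi*csc(pi*s)/8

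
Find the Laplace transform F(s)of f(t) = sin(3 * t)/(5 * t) atan(3/s)/5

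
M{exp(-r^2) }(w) gamma(w/2) /2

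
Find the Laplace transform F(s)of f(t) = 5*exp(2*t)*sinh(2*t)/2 5/(s*(s - 4))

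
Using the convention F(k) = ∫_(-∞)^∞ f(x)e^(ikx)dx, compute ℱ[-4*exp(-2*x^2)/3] -2*sqrt(2)*sqrt(pi)*exp(-k^2/8)/3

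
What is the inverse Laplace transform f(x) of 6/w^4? x^3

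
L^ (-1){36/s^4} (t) 6*t^3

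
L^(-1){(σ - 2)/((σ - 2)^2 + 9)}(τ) exp(2*τ)*cos(3*τ)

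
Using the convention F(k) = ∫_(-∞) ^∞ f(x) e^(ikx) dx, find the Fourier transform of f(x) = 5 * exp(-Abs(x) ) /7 10/(7 * (k^2 + 1) ) 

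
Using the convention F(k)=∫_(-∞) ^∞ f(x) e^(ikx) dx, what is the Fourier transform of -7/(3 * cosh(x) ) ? -7 * pi/(3 * cosh(pi * k/2) ) 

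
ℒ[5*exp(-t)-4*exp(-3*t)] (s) 5/(s+1)-4/(s+3)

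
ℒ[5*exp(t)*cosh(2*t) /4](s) 5*(s - 1) /(4*((s - 1) ^2 - 4) ) 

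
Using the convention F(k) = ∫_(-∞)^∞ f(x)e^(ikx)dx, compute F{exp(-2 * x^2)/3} sqrt(2) * sqrt(pi) * exp(-k^2/8)/6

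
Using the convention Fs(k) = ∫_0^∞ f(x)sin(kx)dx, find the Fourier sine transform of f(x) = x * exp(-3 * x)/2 3 * k/(k^2+9)^2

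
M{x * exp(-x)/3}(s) gamma(s + 1)/3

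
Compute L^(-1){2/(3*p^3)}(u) u^2/3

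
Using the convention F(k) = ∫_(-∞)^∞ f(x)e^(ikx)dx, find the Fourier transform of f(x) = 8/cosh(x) 8*pi/cosh(pi*k/2)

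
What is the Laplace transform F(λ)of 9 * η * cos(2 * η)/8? 9 * (λ^2 - 4)/(8 * (λ^2+4)^2)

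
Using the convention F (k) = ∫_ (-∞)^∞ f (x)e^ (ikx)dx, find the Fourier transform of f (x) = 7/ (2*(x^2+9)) 7*pi*exp (-3*Abs (k))/6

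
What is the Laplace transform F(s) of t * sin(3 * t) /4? 3 * s/(2 * (s^2+9) ^2) 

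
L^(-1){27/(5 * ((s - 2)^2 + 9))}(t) 9 * exp(2 * t) * sin(3 * t)/5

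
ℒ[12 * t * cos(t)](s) 12 * (s^2 - 1)/(s^2 + 1)^2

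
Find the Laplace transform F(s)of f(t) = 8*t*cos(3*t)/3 8*(s^2 - 9)/(3*(s^2 + 9)^2)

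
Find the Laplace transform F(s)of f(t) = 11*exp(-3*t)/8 11/(8*(s + 3))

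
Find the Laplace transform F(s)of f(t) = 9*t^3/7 54/(7*s^4)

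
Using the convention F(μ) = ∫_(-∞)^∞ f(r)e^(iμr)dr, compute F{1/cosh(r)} pi/cosh(pi*μ/2)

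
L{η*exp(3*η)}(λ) (λ - 3)^(-2)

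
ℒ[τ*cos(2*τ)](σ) (σ^2 - 4)/(σ^2+4)^2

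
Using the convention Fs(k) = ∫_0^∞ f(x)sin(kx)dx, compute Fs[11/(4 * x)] 11 * pi/8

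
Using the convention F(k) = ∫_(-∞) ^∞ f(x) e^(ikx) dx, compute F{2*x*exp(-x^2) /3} I*sqrt(pi)*k*exp(-k^2/4) /3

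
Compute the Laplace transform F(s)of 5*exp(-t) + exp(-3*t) 5/(s + 1) + 1/(s + 3)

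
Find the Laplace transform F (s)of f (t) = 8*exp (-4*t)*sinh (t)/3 8/ (3*( (s + 4)^2 - 1))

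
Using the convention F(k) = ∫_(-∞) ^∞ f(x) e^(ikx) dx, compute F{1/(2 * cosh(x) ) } pi/(2 * cosh(pi * k/2) ) 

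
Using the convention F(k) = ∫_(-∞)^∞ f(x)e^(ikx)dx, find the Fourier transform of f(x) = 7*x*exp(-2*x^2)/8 7*sqrt(2)*I*sqrt(pi)*k*exp(-k^2/8)/64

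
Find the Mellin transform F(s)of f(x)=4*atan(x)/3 -2*pi*sec(pi*s/2)/(3*s)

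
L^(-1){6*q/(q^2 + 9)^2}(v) v*sin(3*v)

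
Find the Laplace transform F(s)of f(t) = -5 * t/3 -5/(3 * s^2)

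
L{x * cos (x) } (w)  (w^2 - 1) / (w^2 + 1) ^2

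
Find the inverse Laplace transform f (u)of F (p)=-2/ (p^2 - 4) -sinh (2 * u)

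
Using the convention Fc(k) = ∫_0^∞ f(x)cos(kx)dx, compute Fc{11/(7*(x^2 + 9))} 11*pi*exp(-3*k)/42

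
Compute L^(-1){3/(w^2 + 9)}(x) sin(3*x)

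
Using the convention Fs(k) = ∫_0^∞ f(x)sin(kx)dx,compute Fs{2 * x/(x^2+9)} pi * exp(-3 * k)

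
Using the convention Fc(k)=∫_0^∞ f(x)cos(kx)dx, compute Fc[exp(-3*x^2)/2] sqrt(3)*sqrt(pi)*exp(-k^2/12)/12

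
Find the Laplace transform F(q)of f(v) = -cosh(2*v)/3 -q/(3*q^2-12)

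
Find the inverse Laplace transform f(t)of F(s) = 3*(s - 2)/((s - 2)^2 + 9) 3*exp(2*t)*cos(3*t)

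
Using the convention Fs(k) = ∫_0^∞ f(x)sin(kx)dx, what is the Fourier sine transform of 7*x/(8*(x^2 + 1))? 7*pi*exp(-k)/16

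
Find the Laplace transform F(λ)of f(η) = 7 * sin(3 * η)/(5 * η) 7 * atan(3/λ)/5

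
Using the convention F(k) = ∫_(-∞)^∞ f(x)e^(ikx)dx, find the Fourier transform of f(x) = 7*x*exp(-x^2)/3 7*I*sqrt(pi)*k*exp(-k^2/4)/6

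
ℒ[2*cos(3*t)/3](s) 2*s/(3*(s^2 + 9))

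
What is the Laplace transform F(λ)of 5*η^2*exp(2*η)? 10/(λ - 2)^3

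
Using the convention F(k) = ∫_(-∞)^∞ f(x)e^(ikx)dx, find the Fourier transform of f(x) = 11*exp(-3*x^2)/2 11*sqrt(3)*sqrt(pi)*exp(-k^2/12)/6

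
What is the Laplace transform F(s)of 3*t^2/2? 3/s^3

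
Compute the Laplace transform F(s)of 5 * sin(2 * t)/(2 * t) 5 * atan(2/s)/2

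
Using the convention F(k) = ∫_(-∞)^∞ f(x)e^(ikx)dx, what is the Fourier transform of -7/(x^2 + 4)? -7*pi*exp(-2*Abs(k))/2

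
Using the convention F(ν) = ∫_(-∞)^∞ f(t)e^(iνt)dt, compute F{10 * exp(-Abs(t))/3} 20/(3 * (ν^2 + 1))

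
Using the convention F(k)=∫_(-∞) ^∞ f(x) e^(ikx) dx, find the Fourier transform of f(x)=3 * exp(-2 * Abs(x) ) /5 12/(5 * (k^2 + 4) ) 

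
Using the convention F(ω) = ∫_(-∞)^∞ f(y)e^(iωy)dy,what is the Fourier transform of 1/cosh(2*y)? pi/(2*cosh(pi*ω/4))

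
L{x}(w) w^(-2)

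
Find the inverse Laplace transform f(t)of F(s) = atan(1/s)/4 sin(t)/(4 * t)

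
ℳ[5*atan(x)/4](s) -5*pi*sec(pi*s/2)/(8*s)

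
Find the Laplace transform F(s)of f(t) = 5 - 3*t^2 5/s - 6/s^3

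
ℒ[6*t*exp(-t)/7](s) 6/(7*(s+1)^2)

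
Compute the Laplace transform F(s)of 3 3/s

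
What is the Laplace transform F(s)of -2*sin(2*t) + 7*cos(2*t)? 7*s/(s^2 + 4) - 4/(s^2 + 4)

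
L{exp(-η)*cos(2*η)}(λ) (λ + 1)/((λ + 1)^2 + 4)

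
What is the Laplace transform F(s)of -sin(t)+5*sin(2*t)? 10/(s^2+4) - 1/(s^2+1)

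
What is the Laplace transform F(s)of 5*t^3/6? 5/s^4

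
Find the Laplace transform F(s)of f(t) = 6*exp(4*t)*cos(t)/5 6*(s - 4)/(5*((s - 4)^2+1))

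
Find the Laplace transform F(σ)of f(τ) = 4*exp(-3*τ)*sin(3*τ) 12/((σ + 3)^2 + 9)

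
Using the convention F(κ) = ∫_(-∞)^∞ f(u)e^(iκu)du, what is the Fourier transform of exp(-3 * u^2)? sqrt(3) * sqrt(pi) * exp(-κ^2/12)/3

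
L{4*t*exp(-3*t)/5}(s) 4/(5*(s + 3)^2)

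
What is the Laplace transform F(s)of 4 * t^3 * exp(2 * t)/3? 8/(s - 2)^4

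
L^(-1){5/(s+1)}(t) 5*exp(-t)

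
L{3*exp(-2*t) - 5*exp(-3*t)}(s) 3/(s + 2) - 5/(s + 3)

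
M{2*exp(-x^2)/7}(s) gamma(s/2)/7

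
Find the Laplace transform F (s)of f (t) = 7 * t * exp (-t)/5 7/ (5 * (s + 1)^2)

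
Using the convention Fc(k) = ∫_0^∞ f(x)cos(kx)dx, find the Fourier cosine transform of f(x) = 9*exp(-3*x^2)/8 3*sqrt(3)*sqrt(pi)*exp(-k^2/12)/16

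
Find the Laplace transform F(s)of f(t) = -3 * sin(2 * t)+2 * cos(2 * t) 2 * s/(s^2+4) - 6/(s^2+4)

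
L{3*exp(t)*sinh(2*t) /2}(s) 3/((s - 1) ^2 - 4) 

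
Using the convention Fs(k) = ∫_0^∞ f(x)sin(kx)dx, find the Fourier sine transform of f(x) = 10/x 5 * pi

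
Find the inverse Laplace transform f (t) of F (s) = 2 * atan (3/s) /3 2 * sin (3 * t) / (3 * t) 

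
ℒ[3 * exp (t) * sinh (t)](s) 3/ (s * (s - 2))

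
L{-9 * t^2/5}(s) -18/(5 * s^3)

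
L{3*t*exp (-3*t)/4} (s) 3/ (4*(s + 3)^2)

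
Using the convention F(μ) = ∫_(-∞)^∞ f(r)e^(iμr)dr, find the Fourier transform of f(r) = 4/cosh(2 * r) 2 * pi/cosh(pi * μ/4)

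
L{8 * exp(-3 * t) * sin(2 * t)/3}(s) 16/(3 * ((s+3)^2+4))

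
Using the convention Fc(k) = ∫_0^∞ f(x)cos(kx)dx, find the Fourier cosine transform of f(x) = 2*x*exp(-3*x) 2*(9 - k^2)/(k^2 + 9)^2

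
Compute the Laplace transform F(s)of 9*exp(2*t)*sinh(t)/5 9/(5*((s - 2)^2 - 1))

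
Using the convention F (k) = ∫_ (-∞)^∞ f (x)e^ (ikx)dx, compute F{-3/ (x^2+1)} -3*pi*exp (-Abs (k))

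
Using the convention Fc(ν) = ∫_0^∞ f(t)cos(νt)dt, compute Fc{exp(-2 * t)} 2/(ν^2 + 4)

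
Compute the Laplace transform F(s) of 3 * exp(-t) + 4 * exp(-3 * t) 4/(s + 3) + 3/(s + 1) 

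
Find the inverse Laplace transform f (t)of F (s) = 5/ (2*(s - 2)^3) 5*t^2*exp (2*t)/4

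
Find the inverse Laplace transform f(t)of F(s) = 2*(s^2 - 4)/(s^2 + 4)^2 2*t*cos(2*t)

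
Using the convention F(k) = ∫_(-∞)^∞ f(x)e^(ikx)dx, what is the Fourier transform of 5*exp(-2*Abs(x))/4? 5/(k^2+4)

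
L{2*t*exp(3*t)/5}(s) 2/(5*(s - 3)^2)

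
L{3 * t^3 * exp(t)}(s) 18/(s - 1)^4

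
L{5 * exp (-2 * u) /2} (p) 5/ (2 * (p + 2) ) 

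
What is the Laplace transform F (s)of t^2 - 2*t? 2/s^3 - 2/s^2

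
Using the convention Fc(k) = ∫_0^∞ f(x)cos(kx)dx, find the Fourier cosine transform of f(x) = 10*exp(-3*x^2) 5*sqrt(3)*sqrt(pi)*exp(-k^2/12)/3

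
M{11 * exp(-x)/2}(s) 11 * gamma(s)/2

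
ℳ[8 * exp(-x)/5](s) 8 * gamma(s)/5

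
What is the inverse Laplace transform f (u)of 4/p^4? 2 * u^3/3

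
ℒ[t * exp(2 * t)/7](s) 1/(7 * (s - 2)^2)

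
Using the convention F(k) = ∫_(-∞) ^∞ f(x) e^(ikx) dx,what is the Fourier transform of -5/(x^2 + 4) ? -5*pi*exp(-2*Abs(k) ) /2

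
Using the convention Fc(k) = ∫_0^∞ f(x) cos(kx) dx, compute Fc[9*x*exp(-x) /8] 9*(1 - k^2) /(8*(k^2 + 1) ^2) 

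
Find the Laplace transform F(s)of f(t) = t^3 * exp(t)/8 3/(4 * (s - 1)^4)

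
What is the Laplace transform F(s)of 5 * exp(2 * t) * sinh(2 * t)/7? 10/(7 * s * (s - 4))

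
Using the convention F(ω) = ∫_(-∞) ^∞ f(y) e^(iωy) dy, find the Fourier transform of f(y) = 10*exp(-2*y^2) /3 5*sqrt(2)*sqrt(pi)*exp(-ω^2/8) /3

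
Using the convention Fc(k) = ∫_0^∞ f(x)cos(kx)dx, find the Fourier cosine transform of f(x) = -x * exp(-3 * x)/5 (k^2 - 9)/(5 * (k^2 + 9)^2)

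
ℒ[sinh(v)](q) 1/(q^2 - 1)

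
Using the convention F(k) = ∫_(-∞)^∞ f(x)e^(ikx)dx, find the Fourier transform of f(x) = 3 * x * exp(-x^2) 3 * I * sqrt(pi) * k * exp(-k^2/4)/2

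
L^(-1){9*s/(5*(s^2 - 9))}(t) 9*cosh(3*t)/5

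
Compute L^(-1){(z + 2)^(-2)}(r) r * exp(-2 * r)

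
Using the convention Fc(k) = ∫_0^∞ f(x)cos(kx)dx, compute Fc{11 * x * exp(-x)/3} 11 * (1 - k^2)/(3 * (k^2 + 1)^2)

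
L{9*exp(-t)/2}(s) 9/(2*(s+1))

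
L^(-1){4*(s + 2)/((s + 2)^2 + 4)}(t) 4*exp(-2*t)*cos(2*t)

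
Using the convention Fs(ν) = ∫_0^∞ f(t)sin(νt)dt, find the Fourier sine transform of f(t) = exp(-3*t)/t atan(ν/3)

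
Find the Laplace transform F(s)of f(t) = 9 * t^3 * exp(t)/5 54/(5 * (s - 1)^4)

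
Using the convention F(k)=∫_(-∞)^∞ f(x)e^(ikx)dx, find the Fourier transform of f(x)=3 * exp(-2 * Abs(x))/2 6/(k^2 + 4)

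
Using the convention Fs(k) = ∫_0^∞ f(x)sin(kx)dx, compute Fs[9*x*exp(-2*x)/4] 9*k/(k^2+4)^2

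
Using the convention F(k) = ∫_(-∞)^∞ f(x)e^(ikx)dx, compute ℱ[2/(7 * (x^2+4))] pi * exp(-2 * Abs(k))/7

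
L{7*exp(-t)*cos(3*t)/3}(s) 7*(s + 1)/(3*((s + 1)^2 + 9))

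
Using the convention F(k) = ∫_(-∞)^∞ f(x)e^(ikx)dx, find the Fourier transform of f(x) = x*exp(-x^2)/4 I*sqrt(pi)*k*exp(-k^2/4)/8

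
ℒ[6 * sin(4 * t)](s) 24/(s^2 + 16)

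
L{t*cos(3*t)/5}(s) (s^2 - 9)/(5*(s^2 + 9)^2)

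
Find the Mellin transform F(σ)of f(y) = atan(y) -pi*sec(pi*σ/2)/(2*σ)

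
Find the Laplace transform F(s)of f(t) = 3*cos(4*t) 3*s/(s^2+16)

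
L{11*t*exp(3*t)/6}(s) 11/(6*(s - 3)^2)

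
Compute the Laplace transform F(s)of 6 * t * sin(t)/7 12 * s/(7 * (s^2 + 1)^2)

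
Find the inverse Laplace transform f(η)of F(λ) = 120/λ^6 η^5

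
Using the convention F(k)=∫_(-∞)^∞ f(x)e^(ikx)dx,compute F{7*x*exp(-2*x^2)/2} 7*sqrt(2)*I*sqrt(pi)*k*exp(-k^2/8)/16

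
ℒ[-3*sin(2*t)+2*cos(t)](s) 2*s/(s^2+1)-6/(s^2+4)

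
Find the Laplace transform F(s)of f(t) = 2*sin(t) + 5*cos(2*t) 5*s/(s^2 + 4) + 2/(s^2 + 1)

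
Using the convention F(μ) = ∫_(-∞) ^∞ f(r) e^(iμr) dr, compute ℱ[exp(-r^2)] sqrt(pi)*exp(-μ^2/4) 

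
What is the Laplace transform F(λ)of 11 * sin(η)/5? 11/(5 * (λ^2 + 1))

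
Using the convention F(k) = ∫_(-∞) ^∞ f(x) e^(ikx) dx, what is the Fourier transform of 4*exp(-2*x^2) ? 2*sqrt(2)*sqrt(pi)*exp(-k^2/8) 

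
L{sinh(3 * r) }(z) 3/(z^2 - 9) 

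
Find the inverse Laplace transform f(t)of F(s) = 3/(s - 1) 3*exp(t)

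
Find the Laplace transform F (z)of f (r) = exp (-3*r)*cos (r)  (z + 3)/ ( (z + 3)^2 + 1)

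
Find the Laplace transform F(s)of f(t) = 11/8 11/(8*s)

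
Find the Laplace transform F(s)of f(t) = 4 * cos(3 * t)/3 4 * s/(3 * (s^2 + 9))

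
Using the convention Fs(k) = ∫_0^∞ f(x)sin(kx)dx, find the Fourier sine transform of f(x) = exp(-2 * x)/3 k/(3 * (k^2 + 4))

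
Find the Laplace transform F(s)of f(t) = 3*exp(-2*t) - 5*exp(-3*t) 3/(s + 2) - 5/(s + 3)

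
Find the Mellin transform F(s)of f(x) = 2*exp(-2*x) 2^(1 - s)*gamma(s)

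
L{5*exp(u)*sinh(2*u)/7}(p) 10/(7*((p - 1)^2 - 4))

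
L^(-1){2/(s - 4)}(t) 2*exp(4*t)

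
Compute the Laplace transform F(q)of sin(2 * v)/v atan(2/q)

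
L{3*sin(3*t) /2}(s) 9/(2*(s^2+9) ) 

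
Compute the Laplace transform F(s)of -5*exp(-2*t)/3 -5/(3*s + 6)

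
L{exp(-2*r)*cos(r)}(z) (z + 2)/((z + 2)^2 + 1)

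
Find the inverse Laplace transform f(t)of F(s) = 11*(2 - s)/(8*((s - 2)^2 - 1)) -11*exp(2*t)*cosh(t)/8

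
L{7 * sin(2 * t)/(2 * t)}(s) 7 * atan(2/s)/2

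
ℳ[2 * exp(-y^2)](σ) gamma(σ/2) 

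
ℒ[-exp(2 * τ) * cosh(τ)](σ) (2 - σ)/((σ - 2)^2 - 1)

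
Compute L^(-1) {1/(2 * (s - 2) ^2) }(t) t * exp(2 * t) /2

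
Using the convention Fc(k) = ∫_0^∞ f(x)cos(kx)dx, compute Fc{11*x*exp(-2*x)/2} 11*(4 - k^2)/(2*(k^2 + 4)^2)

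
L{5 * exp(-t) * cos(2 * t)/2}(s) 5 * (s + 1)/(2 * ((s + 1)^2 + 4))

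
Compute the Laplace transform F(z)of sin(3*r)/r atan(3/z)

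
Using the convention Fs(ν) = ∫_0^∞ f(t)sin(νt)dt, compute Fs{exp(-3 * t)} ν/(ν^2 + 9)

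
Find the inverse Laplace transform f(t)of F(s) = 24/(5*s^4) 4*t^3/5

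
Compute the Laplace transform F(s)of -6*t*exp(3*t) -6/(s - 3)^2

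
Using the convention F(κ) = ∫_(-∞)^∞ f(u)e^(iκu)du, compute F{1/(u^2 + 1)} pi * exp(-Abs(κ))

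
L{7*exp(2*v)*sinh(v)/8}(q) 7/(8*((q - 2)^2-1))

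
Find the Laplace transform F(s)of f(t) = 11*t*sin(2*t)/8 11*s/(2*(s^2 + 4)^2)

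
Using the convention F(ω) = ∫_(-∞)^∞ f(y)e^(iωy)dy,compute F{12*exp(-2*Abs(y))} 48/(ω^2 + 4)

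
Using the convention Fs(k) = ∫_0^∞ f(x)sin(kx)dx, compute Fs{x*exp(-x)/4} k/(2*(k^2+1)^2)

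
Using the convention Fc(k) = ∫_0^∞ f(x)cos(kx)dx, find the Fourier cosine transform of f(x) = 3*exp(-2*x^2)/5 3*sqrt(2)*sqrt(pi)*exp(-k^2/8)/20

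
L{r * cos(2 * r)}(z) (z^2 - 4)/(z^2 + 4)^2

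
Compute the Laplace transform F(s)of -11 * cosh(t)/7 -11 * s/(7 * s^2 - 7)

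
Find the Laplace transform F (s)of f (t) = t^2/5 2/ (5 * s^3)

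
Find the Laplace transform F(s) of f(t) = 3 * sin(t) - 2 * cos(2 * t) 3/(s^2 + 1) - 2 * s/(s^2 + 4) 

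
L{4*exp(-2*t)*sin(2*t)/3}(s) 8/(3*((s+2)^2+4))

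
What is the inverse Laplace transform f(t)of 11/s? 11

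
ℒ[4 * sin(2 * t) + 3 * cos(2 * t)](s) 8/(s^2 + 4) + 3 * s/(s^2 + 4)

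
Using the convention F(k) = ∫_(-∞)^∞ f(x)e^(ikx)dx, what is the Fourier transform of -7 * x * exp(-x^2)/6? -7 * I * sqrt(pi) * k * exp(-k^2/4)/12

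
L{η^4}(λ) 24/λ^5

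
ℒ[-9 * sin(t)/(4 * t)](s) -9 * atan(1/s)/4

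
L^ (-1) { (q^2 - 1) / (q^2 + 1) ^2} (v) v * cos (v) 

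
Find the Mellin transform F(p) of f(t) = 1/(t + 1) pi * csc(pi * p) 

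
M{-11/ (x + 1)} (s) -11*pi*csc (pi*s)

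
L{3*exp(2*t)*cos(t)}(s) 3*(s - 2)/((s - 2)^2+1)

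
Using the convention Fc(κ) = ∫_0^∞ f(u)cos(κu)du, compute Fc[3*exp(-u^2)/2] 3*sqrt(pi)*exp(-κ^2/4)/4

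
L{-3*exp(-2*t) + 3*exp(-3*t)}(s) 3/(s + 3) - 3/(s + 2)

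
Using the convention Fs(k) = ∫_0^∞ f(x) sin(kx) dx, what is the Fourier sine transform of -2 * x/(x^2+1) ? -pi * exp(-k) 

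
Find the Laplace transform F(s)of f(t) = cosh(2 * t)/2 s/(2 * (s^2-4))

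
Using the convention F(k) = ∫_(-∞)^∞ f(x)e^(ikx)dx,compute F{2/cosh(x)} 2*pi/cosh(pi*k/2)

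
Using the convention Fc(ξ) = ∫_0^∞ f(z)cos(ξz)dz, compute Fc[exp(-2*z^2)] sqrt(2)*sqrt(pi)*exp(-ξ^2/8)/4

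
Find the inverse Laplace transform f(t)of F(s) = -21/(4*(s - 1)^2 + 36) -7*exp(t)*sin(3*t)/4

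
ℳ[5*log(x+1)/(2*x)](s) -5*pi*csc(pi*s)/(2*s - 2)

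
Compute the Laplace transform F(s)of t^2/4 1/(2*s^3)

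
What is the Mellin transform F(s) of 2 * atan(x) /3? -pi * sec(pi * s/2) /(3 * s) 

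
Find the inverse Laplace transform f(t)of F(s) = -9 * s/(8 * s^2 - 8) -9 * cosh(t)/8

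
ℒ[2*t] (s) 2/s^2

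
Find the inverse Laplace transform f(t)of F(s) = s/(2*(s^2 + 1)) cos(t)/2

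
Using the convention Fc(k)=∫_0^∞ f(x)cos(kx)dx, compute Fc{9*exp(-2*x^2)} 9*sqrt(2)*sqrt(pi)*exp(-k^2/8)/4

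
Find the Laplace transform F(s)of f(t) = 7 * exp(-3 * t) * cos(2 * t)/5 7 * (s + 3)/(5 * ((s + 3)^2 + 4))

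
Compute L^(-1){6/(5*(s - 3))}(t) 6*exp(3*t)/5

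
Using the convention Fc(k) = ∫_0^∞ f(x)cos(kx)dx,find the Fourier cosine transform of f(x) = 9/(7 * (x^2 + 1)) 9 * pi * exp(-k)/14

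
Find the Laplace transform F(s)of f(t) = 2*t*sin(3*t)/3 4*s/(s^2 + 9)^2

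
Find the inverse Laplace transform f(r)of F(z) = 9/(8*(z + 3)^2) 9*r*exp(-3*r)/8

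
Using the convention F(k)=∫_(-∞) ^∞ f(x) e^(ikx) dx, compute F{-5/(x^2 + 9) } -5*pi*exp(-3*Abs(k) ) /3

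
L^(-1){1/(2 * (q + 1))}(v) exp(-v)/2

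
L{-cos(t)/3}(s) -s/(3 * s^2 + 3)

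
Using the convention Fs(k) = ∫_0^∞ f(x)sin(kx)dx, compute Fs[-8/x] -4*pi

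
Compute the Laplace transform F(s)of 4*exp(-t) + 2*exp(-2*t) 2/(s + 2) + 4/(s + 1)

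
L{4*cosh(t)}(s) 4*s/(s^2 - 1)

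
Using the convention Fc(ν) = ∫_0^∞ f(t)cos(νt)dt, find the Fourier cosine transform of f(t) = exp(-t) 1/(ν^2 + 1)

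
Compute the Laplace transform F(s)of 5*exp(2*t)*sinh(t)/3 5/(3*((s - 2)^2 - 1))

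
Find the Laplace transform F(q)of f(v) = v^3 6/q^4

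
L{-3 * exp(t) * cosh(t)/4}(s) 3 * (1 - s)/(4 * s * (s - 2))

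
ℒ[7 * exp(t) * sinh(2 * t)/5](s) 14/(5 * ((s - 1)^2 - 4))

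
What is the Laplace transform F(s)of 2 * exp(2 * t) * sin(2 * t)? 4/((s - 2)^2+4)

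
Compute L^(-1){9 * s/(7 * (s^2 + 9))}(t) 9 * cos(3 * t)/7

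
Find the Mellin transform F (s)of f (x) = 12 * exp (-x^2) 6 * gamma (s/2)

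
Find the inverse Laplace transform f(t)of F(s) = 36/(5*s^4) 6*t^3/5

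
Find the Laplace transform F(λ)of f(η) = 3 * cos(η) 3 * λ/(λ^2 + 1)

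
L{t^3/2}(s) 3/s^4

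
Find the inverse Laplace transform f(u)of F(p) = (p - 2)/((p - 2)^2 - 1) exp(2*u)*cosh(u)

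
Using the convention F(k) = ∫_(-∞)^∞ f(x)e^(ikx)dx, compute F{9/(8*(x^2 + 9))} 3*pi*exp(-3*Abs(k))/8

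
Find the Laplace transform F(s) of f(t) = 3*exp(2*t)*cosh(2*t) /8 3*(s - 2) /(8*s*(s - 4) ) 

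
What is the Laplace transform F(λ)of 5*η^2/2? 5/λ^3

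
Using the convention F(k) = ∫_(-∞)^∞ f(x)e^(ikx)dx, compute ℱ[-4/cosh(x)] -4*pi/cosh(pi*k/2)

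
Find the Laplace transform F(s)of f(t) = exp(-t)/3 1/(3 * (s + 1))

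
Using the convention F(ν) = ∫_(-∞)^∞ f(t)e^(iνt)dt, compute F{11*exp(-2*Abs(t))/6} 22/(3*(ν^2+4))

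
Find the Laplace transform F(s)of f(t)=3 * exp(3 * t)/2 3/(2 * (s - 3))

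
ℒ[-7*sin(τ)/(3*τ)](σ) -7*atan(1/σ)/3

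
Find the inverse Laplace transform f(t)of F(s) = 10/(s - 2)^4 5 * t^3 * exp(2 * t)/3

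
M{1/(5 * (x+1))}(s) pi * csc(pi * s)/5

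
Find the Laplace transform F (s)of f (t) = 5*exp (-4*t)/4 5/ (4*(s + 4))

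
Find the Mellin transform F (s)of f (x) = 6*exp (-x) 6*gamma (s)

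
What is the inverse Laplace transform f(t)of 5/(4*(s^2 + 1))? 5*sin(t)/4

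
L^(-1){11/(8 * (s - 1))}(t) 11 * exp(t)/8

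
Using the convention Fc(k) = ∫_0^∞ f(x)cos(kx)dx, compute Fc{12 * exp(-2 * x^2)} 3 * sqrt(2) * sqrt(pi) * exp(-k^2/8)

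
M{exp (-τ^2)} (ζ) gamma (ζ/2)/2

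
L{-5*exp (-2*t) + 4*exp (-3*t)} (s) 4/ (s + 3) - 5/ (s + 2)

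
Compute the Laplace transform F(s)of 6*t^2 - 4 12/s^3 - 4/s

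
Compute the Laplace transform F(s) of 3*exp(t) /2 3/(2*(s - 1) ) 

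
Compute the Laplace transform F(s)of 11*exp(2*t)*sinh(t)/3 11/(3*((s - 2)^2 - 1))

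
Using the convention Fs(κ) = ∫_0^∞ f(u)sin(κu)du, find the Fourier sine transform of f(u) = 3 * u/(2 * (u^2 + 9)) 3 * pi * exp(-3 * κ)/4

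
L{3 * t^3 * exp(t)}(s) 18/(s - 1)^4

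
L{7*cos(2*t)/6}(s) 7*s/(6*(s^2+4))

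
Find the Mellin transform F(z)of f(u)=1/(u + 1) pi*csc(pi*z)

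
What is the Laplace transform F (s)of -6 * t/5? -6/ (5 * s^2)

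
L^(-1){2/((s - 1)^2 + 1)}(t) 2*exp(t)*sin(t)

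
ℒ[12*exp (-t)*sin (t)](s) 12/ ( (s + 1)^2 + 1)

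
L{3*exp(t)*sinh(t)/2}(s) 3/(2*s*(s - 2))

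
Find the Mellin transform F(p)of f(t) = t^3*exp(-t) gamma(p + 3)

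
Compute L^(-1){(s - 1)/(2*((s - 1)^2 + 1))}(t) exp(t)*cos(t)/2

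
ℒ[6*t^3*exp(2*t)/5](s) 36/(5*(s - 2)^4)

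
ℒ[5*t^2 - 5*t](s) 10/s^3 - 5/s^2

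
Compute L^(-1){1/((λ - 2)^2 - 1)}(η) exp(2 * η) * sinh(η)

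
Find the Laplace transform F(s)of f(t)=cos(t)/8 s/(8*(s^2 + 1))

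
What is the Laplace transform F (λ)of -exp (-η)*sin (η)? -1/ ( (λ + 1)^2 + 1)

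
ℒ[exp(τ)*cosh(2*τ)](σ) (σ - 1) /((σ - 1) ^2 - 4) 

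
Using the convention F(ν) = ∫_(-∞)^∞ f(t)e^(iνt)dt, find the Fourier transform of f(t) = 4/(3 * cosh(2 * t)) 2 * pi/(3 * cosh(pi * ν/4))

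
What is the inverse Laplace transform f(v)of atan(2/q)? sin(2*v)/v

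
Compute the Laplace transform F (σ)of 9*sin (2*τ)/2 9/ (σ^2 + 4)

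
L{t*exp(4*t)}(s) (s - 4)^(-2)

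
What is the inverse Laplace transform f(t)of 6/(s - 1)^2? 6 * t * exp(t)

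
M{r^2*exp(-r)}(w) gamma(w+2)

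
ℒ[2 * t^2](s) 4/s^3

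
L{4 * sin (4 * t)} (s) 16/ (s^2 + 16)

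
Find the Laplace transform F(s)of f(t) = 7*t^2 14/s^3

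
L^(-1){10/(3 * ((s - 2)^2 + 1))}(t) 10 * exp(2 * t) * sin(t)/3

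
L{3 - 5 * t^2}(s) 3/s - 10/s^3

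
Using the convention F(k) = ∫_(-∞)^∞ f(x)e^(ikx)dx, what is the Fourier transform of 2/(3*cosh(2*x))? pi/(3*cosh(pi*k/4))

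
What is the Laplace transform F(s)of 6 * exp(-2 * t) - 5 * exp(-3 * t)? 6/(s + 2) - 5/(s + 3)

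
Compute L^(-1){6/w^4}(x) x^3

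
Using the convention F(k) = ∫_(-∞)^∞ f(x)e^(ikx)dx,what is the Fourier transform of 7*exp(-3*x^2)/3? 7*sqrt(3)*sqrt(pi)*exp(-k^2/12)/9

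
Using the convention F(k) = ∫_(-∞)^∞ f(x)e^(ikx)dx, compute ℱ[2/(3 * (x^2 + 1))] 2 * pi * exp(-Abs(k))/3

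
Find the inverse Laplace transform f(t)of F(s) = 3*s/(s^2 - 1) 3*cosh(t)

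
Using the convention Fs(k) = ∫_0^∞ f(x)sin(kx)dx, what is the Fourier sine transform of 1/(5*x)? pi/10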